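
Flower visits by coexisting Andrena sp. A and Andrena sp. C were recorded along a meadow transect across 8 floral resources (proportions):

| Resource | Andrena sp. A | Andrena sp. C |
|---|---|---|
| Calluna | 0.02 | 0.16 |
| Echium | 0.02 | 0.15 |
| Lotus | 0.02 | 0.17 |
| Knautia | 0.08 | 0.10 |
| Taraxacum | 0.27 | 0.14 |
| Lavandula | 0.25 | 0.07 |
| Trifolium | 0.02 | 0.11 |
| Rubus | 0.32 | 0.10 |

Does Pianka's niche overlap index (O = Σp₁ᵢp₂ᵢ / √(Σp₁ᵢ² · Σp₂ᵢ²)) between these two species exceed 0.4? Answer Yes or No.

Σ p₁ᵢp₂ᵢ = 0.0032 + 0.0030 + 0.0034 + 0.0080 + 0.0378 + 0.0175 + 0.0022 + 0.0320 = 0.1071
Σp_1ᵢ² = 0.02² + 0.02² + 0.02² + 0.08² + 0.27² + 0.25² + 0.02² + 0.32² = 0.0004 + 0.0004 + 0.0004 + 0.0064 + 0.0729 + 0.0625 + 0.0004 + 0.1024 = 0.2458
Σp_2ᵢ² = 0.16² + 0.15² + 0.17² + 0.10² + 0.14² + 0.07² + 0.11² + 0.10² = 0.0256 + 0.0225 + 0.0289 + 0.0100 + 0.0196 + 0.0049 + 0.0121 + 0.0100 = 0.1336
O = 0.1071 / √(0.2458 × 0.1336) = 0.1071 / 0.18122 = 0.5910
O = 0.5910 > 0.4 → Yes.

Yes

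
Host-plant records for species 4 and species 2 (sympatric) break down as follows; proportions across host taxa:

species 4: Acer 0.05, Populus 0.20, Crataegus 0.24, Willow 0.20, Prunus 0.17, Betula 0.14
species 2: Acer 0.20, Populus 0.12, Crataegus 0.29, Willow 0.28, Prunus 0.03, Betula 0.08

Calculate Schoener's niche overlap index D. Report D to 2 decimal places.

Σ|p₁ᵢ − p₂ᵢ| = 0.15 + 0.08 + 0.05 + 0.08 + 0.14 + 0.06 = 0.56
D = 1 − ½ × 0.56 = 1 − 0.280 = 0.7200

0.72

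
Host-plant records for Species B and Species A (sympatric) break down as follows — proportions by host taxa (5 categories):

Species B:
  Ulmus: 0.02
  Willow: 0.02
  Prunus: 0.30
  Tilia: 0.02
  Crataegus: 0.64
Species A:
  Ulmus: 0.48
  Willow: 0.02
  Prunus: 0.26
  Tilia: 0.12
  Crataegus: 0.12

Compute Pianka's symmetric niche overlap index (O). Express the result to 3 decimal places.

0.413

Σ p₁ᵢp₂ᵢ = 0.0096 + 0.0004 + 0.0780 + 0.0024 + 0.0768 = 0.1672
Σp_1ᵢ² = 0.02² + 0.02² + 0.30² + 0.02² + 0.64² = 0.0004 + 0.0004 + 0.0900 + 0.0004 + 0.4096 = 0.5008
Σp_2ᵢ² = 0.48² + 0.02² + 0.26² + 0.12² + 0.12² = 0.2304 + 0.0004 + 0.0676 + 0.0144 + 0.0144 = 0.3272
O = 0.1672 / √(0.5008 × 0.3272) = 0.1672 / 0.404798 = 0.41305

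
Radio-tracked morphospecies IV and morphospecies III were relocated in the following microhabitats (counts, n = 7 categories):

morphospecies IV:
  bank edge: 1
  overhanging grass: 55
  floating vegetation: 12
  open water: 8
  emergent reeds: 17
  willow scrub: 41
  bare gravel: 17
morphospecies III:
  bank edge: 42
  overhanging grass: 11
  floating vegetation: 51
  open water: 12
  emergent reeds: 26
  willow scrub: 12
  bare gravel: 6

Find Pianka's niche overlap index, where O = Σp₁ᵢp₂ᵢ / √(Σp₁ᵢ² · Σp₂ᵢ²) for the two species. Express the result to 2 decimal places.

Proportions for morphospecies IV (n=151): 1/151=0.0066, 55/151=0.3642, 12/151=0.0795, 8/151=0.0530, 17/151=0.1126, 41/151=0.2715, 17/151=0.1126
Proportions for morphospecies III (n=160): 42/160=0.2625, 11/160=0.0688, 51/160=0.3188, 12/160=0.0750, 26/160=0.1625, 12/160=0.0750, 6/160=0.0375
Σ p₁ᵢp₂ᵢ = 0.001733 + 0.025057 + 0.025345 + 0.003975 + 0.018298 + 0.020363 + 0.004223 = 0.098994
Σp_1ᵢ² = 0.0066² + 0.3642² + 0.0795² + 0.0530² + 0.1126² + 0.2715² + 0.1126² = 0.000044 + 0.132642 + 0.006320 + 0.002809 + 0.012679 + 0.073712 + 0.012679 = 0.240885
Σp_2ᵢ² = 0.2625² + 0.0688² + 0.3188² + 0.0750² + 0.1625² + 0.0750² + 0.0375² = 0.068906 + 0.004733 + 0.101633 + 0.005625 + 0.026406 + 0.005625 + 0.001406 = 0.214334
O = 0.098994 / √(0.240885 × 0.214334) = 0.098994 / 0.2272220 = 0.4357

0.44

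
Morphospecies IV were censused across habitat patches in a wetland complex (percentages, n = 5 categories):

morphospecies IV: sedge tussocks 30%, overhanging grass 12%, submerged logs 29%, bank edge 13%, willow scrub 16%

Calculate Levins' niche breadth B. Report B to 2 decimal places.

Convert percentages to proportions (divide by 100).
Σpᵢ² = 0.30² + 0.12² + 0.29² + 0.13² + 0.16² = 0.0900 + 0.0144 + 0.0841 + 0.0169 + 0.0256 = 0.2310
B = 1 / 0.2310 = 4.3290

4.33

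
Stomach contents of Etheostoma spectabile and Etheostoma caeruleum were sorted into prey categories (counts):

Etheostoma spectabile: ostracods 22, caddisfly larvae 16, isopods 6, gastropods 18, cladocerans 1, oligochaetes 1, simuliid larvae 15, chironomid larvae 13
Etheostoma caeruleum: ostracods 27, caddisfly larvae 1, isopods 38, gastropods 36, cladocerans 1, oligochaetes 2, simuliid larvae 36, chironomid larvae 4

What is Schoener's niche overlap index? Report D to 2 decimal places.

0.66

Proportions for Etheostoma spectabile (n=92): 22/92=0.2391, 16/92=0.1739, 6/92=0.0652, 18/92=0.1957, 1/92=0.0109, 1/92=0.0109, 15/92=0.1630, 13/92=0.1413
Proportions for Etheostoma caeruleum (n=145): 27/145=0.1862, 1/145=0.0069, 38/145=0.2621, 36/145=0.2483, 1/145=0.0069, 2/145=0.0138, 36/145=0.2483, 4/145=0.0276
Σ|p₁ᵢ − p₂ᵢ| = 0.0529 + 0.1670 + 0.1969 + 0.0526 + 0.0040 + 0.0029 + 0.0853 + 0.1137 = 0.6753
D = 1 − ½ × 0.6753 = 1 − 0.33765 = 0.66235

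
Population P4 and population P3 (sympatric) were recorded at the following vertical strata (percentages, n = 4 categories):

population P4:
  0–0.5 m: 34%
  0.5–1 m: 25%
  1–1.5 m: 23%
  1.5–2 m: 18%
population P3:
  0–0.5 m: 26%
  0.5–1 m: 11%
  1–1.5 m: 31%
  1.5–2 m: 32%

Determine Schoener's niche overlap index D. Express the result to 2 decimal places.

Convert percentages to proportions (divide by 100).
Σ|p₁ᵢ − p₂ᵢ| = 0.08 + 0.14 + 0.08 + 0.14 = 0.44
D = 1 − ½ × 0.44 = 1 − 0.220 = 0.7800

0.78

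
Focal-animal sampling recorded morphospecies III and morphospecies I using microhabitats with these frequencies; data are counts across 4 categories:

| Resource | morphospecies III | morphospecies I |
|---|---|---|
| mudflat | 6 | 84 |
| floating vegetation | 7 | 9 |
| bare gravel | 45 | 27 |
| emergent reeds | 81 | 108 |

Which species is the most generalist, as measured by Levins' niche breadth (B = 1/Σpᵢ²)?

morphospecies I

Proportions for morphospecies III (n=139): 6/139=0.0432, 7/139=0.0504, 45/139=0.3237, 81/139=0.5827
Proportions for morphospecies I (n=228): 84/228=0.3684, 9/228=0.0395, 27/228=0.1184, 108/228=0.4737
Σp_IIIᵢ² = 0.0432² + 0.0504² + 0.3237² + 0.5827² = 0.001866 + 0.002540 + 0.104782 + 0.339539 = 0.448727
B_III = 1 / 0.448727 = 2.2285
Σp_Iᵢ² = 0.3684² + 0.0395² + 0.1184² + 0.4737² = 0.135719 + 0.001560 + 0.014019 + 0.224392 = 0.375690
B_I = 1 / 0.375690 = 2.6618
Highest B → broadest niche (most generalist): morphospecies I (B = 2.66).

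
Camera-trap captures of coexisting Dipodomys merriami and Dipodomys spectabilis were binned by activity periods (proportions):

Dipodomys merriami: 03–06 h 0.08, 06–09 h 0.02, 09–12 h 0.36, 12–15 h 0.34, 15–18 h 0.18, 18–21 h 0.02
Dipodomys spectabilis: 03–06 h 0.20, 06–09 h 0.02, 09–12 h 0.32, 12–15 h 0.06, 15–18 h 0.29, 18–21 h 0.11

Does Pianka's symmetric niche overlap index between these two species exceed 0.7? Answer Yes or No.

Σ p₁ᵢp₂ᵢ = 0.0160 + 0.0004 + 0.1152 + 0.0204 + 0.0522 + 0.0022 = 0.2064
Σp_1ᵢ² = 0.08² + 0.02² + 0.36² + 0.34² + 0.18² + 0.02² = 0.0064 + 0.0004 + 0.1296 + 0.1156 + 0.0324 + 0.0004 = 0.2848
Σp_2ᵢ² = 0.20² + 0.02² + 0.32² + 0.06² + 0.29² + 0.11² = 0.0400 + 0.0004 + 0.1024 + 0.0036 + 0.0841 + 0.0121 = 0.2426
O = 0.2064 / √(0.2848 × 0.2426) = 0.2064 / 0.26285 = 0.7852
O = 0.7852 > 0.7 → Yes.

Yes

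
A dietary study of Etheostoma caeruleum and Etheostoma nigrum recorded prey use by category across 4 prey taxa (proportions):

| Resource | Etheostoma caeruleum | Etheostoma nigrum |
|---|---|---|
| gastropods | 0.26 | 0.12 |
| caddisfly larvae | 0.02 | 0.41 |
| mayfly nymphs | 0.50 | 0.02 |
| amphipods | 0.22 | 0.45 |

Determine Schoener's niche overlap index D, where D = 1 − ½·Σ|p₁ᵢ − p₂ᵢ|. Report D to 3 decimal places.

0.380

Σ|p₁ᵢ − p₂ᵢ| = 0.14 + 0.39 + 0.48 + 0.23 = 1.24
D = 1 − ½ × 1.24 = 1 − 0.620 = 0.38000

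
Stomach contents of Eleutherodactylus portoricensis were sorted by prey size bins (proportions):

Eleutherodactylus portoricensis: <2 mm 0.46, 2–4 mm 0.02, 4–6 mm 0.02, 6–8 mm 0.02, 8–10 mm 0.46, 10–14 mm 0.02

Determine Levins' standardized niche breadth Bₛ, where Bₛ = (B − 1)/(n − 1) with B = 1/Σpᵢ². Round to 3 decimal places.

Σpᵢ² = 0.46² + 0.02² + 0.02² + 0.02² + 0.46² + 0.02² = 0.2116 + 0.0004 + 0.0004 + 0.0004 + 0.2116 + 0.0004 = 0.4248
B = 1 / 0.4248 = 2.35405
Bₛ = (B − 1)/(n − 1) = (2.35405 − 1)/(6 − 1) = 1.35405/5 = 0.27081

0.271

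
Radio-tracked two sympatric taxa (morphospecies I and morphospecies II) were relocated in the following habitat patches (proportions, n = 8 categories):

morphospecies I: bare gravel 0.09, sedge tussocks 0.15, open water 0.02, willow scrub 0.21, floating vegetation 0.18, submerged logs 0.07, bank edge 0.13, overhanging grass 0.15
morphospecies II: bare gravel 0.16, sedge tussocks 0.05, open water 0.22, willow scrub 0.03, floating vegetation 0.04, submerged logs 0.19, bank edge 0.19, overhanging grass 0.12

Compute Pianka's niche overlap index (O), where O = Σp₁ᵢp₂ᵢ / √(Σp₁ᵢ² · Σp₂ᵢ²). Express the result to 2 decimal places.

Σ p₁ᵢp₂ᵢ = 0.0144 + 0.0075 + 0.0044 + 0.0063 + 0.0072 + 0.0133 + 0.0247 + 0.0180 = 0.0958
Σp_1ᵢ² = 0.09² + 0.15² + 0.02² + 0.21² + 0.18² + 0.07² + 0.13² + 0.15² = 0.0081 + 0.0225 + 0.0004 + 0.0441 + 0.0324 + 0.0049 + 0.0169 + 0.0225 = 0.1518
Σp_2ᵢ² = 0.16² + 0.05² + 0.22² + 0.03² + 0.04² + 0.19² + 0.19² + 0.12² = 0.0256 + 0.0025 + 0.0484 + 0.0009 + 0.0016 + 0.0361 + 0.0361 + 0.0144 = 0.1656
O = 0.0958 / √(0.1518 × 0.1656) = 0.0958 / 0.15855 = 0.6042

0.60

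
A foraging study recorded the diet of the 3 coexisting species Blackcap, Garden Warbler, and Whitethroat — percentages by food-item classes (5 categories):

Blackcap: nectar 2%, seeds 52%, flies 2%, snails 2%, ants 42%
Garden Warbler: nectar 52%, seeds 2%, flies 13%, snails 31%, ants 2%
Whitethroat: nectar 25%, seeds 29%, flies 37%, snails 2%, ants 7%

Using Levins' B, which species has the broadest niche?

Convert percentages to proportions (divide by 100).
Σp_Blacᵢ² = 0.02² + 0.52² + 0.02² + 0.02² + 0.42² = 0.0004 + 0.2704 + 0.0004 + 0.0004 + 0.1764 = 0.4480
B_Blac = 1 / 0.4480 = 2.2321
Σp_Warbᵢ² = 0.52² + 0.02² + 0.13² + 0.31² + 0.02² = 0.2704 + 0.0004 + 0.0169 + 0.0961 + 0.0004 = 0.3842
B_Warb = 1 / 0.3842 = 2.6028
Σp_Whitᵢ² = 0.25² + 0.29² + 0.37² + 0.02² + 0.07² = 0.0625 + 0.0841 + 0.1369 + 0.0004 + 0.0049 = 0.2888
B_Whit = 1 / 0.2888 = 3.4626
Highest B → broadest niche (most generalist): Whitethroat (B = 3.46).

Whitethroat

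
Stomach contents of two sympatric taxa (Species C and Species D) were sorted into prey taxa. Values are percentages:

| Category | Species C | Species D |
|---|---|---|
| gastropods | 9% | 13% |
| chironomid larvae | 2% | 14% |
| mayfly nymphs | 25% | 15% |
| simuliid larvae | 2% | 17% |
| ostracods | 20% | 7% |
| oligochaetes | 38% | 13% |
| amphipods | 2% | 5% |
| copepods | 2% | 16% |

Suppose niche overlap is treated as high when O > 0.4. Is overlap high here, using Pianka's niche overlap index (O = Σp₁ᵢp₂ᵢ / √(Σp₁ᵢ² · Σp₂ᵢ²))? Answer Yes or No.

Yes

Convert percentages to proportions (divide by 100).
Σ p₁ᵢp₂ᵢ = 0.0117 + 0.0028 + 0.0375 + 0.0034 + 0.0140 + 0.0494 + 0.0010 + 0.0032 = 0.1230
Σp_1ᵢ² = 0.09² + 0.02² + 0.25² + 0.02² + 0.20² + 0.38² + 0.02² + 0.02² = 0.0081 + 0.0004 + 0.0625 + 0.0004 + 0.0400 + 0.1444 + 0.0004 + 0.0004 = 0.2566
Σp_2ᵢ² = 0.13² + 0.14² + 0.15² + 0.17² + 0.07² + 0.13² + 0.05² + 0.16² = 0.0169 + 0.0196 + 0.0225 + 0.0289 + 0.0049 + 0.0169 + 0.0025 + 0.0256 = 0.1378
O = 0.1230 / √(0.2566 × 0.1378) = 0.1230 / 0.18804 = 0.6541
O = 0.6541 > 0.4 → Yes.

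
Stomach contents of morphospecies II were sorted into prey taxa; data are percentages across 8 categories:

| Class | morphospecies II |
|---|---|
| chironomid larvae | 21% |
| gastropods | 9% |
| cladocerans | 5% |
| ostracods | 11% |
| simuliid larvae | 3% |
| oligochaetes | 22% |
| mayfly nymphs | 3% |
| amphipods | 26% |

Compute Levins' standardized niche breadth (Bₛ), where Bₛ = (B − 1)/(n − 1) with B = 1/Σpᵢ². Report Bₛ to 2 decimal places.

Convert percentages to proportions (divide by 100).
Σpᵢ² = 0.21² + 0.09² + 0.05² + 0.11² + 0.03² + 0.22² + 0.03² + 0.26² = 0.0441 + 0.0081 + 0.0025 + 0.0121 + 0.0009 + 0.0484 + 0.0009 + 0.0676 = 0.1846
B = 1 / 0.1846 = 5.4171
Bₛ = (B − 1)/(n − 1) = (5.4171 − 1)/(8 − 1) = 4.4171/7 = 0.6310

0.63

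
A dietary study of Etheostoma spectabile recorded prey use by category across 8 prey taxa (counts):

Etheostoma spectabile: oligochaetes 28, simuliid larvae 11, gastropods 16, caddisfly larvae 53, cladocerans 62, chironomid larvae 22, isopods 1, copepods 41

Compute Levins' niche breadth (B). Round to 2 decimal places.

5.49

Proportions for Etheostoma spectabile (n=234): 28/234=0.1197, 11/234=0.0470, 16/234=0.0684, 53/234=0.2265, 62/234=0.2650, 22/234=0.0940, 1/234=0.0043, 41/234=0.1752
Σpᵢ² = 0.1197² + 0.0470² + 0.0684² + 0.2265² + 0.2650² + 0.0940² + 0.0043² + 0.1752² = 0.014328 + 0.002209 + 0.004679 + 0.051302 + 0.070225 + 0.008836 + 0.000018 + 0.030695 = 0.182292
B = 1 / 0.182292 = 5.4857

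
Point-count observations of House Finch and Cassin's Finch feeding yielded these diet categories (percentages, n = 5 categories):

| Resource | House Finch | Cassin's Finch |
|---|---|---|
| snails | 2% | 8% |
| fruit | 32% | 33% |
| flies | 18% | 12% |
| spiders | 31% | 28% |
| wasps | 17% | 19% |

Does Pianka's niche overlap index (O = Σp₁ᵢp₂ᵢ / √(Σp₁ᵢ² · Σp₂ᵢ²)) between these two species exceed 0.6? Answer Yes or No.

Yes

Convert percentages to proportions (divide by 100).
Σ p₁ᵢp₂ᵢ = 0.0016 + 0.1056 + 0.0216 + 0.0868 + 0.0323 = 0.2479
Σp_1ᵢ² = 0.02² + 0.32² + 0.18² + 0.31² + 0.17² = 0.0004 + 0.1024 + 0.0324 + 0.0961 + 0.0289 = 0.2602
Σp_2ᵢ² = 0.08² + 0.33² + 0.12² + 0.28² + 0.19² = 0.0064 + 0.1089 + 0.0144 + 0.0784 + 0.0361 = 0.2442
O = 0.2479 / √(0.2602 × 0.2442) = 0.2479 / 0.25207 = 0.9835
O = 0.9835 > 0.6 → Yes.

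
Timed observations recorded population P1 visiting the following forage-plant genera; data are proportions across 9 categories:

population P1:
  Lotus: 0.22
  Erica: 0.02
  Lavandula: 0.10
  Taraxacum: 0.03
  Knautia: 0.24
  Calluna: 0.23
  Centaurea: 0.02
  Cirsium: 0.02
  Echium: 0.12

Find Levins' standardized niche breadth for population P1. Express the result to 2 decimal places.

0.55

Σpᵢ² = 0.22² + 0.02² + 0.10² + 0.03² + 0.24² + 0.23² + 0.02² + 0.02² + 0.12² = 0.0484 + 0.0004 + 0.0100 + 0.0009 + 0.0576 + 0.0529 + 0.0004 + 0.0004 + 0.0144 = 0.1854
B = 1 / 0.1854 = 5.3937
Bₛ = (B − 1)/(n − 1) = (5.3937 − 1)/(9 − 1) = 4.3937/8 = 0.5492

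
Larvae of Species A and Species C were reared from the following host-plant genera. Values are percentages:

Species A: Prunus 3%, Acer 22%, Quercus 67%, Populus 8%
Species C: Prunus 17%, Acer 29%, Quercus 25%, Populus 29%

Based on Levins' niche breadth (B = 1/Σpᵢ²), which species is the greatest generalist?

Convert percentages to proportions (divide by 100).
Σp_Aᵢ² = 0.03² + 0.22² + 0.67² + 0.08² = 0.0009 + 0.0484 + 0.4489 + 0.0064 = 0.5046
B_A = 1 / 0.5046 = 1.9818
Σp_Cᵢ² = 0.17² + 0.29² + 0.25² + 0.29² = 0.0289 + 0.0841 + 0.0625 + 0.0841 = 0.2596
B_C = 1 / 0.2596 = 3.8521
Highest B → broadest niche (most generalist): Species C (B = 3.85).

Species C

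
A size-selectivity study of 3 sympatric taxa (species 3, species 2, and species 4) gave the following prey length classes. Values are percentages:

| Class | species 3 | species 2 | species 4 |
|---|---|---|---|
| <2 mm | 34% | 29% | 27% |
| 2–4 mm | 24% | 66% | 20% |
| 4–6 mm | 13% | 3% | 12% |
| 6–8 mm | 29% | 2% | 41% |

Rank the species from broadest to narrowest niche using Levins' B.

Convert percentages to proportions (divide by 100).
Σp_3ᵢ² = 0.34² + 0.24² + 0.13² + 0.29² = 0.1156 + 0.0576 + 0.0169 + 0.0841 = 0.2742
B_3 = 1 / 0.2742 = 3.6470
Σp_2ᵢ² = 0.29² + 0.66² + 0.03² + 0.02² = 0.0841 + 0.4356 + 0.0009 + 0.0004 = 0.5210
B_2 = 1 / 0.5210 = 1.9194
Σp_4ᵢ² = 0.27² + 0.20² + 0.12² + 0.41² = 0.0729 + 0.0400 + 0.0144 + 0.1681 = 0.2954
B_4 = 1 / 0.2954 = 3.3852
Ranking by B (broadest → narrowest): species 3 (3.65) > species 4 (3.39) > species 2 (1.92)

species 3 > species 4 > species 2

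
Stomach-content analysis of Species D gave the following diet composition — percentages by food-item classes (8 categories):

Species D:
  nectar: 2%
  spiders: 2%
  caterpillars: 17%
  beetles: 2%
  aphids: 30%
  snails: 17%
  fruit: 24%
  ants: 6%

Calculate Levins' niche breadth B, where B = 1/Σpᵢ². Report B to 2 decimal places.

Convert percentages to proportions (divide by 100).
Σpᵢ² = 0.02² + 0.02² + 0.17² + 0.02² + 0.30² + 0.17² + 0.24² + 0.06² = 0.0004 + 0.0004 + 0.0289 + 0.0004 + 0.0900 + 0.0289 + 0.0576 + 0.0036 = 0.2102
B = 1 / 0.2102 = 4.7574

4.76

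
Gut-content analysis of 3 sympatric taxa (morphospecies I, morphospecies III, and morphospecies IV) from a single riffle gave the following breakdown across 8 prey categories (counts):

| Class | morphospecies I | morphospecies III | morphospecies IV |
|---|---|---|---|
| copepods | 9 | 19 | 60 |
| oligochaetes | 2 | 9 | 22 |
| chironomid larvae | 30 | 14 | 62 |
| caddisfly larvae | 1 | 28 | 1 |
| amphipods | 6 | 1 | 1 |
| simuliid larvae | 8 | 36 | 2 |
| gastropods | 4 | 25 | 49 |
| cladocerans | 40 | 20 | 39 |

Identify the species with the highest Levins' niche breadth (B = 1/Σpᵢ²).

morphospecies III

Proportions for morphospecies I (n=100): 9/100=0.0900, 2/100=0.0200, 30/100=0.3000, 1/100=0.0100, 6/100=0.0600, 8/100=0.0800, 4/100=0.0400, 40/100=0.4000
Proportions for morphospecies III (n=152): 19/152=0.1250, 9/152=0.0592, 14/152=0.0921, 28/152=0.1842, 1/152=0.0066, 36/152=0.2368, 25/152=0.1645, 20/152=0.1316
Proportions for morphospecies IV (n=236): 60/236=0.2542, 22/236=0.0932, 62/236=0.2627, 1/236=0.0042, 1/236=0.0042, 2/236=0.0085, 49/236=0.2076, 39/236=0.1653
Σp_Iᵢ² = 0.0900² + 0.0200² + 0.3000² + 0.0100² + 0.0600² + 0.0800² + 0.0400² + 0.4000² = 0.008100 + 0.000400 + 0.090000 + 0.000100 + 0.003600 + 0.006400 + 0.001600 + 0.160000 = 0.270200
B_I = 1 / 0.270200 = 3.7010
Σp_IIIᵢ² = 0.1250² + 0.0592² + 0.0921² + 0.1842² + 0.0066² + 0.2368² + 0.1645² + 0.1316² = 0.015625 + 0.003505 + 0.008482 + 0.033930 + 0.000044 + 0.056074 + 0.027060 + 0.017319 = 0.162039
B_III = 1 / 0.162039 = 6.1714
Σp_IVᵢ² = 0.2542² + 0.0932² + 0.2627² + 0.0042² + 0.0042² + 0.0085² + 0.2076² + 0.1653² = 0.064618 + 0.008686 + 0.069011 + 0.000018 + 0.000018 + 0.000072 + 0.043098 + 0.027324 = 0.212845
B_IV = 1 / 0.212845 = 4.6983
Highest B → broadest niche (most generalist): morphospecies III (B = 6.17).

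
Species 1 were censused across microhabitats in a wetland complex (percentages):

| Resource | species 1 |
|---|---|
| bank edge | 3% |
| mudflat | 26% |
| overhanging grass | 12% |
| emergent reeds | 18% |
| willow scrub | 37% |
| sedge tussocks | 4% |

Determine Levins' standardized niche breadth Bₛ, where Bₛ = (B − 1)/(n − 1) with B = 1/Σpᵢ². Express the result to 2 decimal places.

0.59

Convert percentages to proportions (divide by 100).
Σpᵢ² = 0.03² + 0.26² + 0.12² + 0.18² + 0.37² + 0.04² = 0.0009 + 0.0676 + 0.0144 + 0.0324 + 0.1369 + 0.0016 = 0.2538
B = 1 / 0.2538 = 3.9401
Bₛ = (B − 1)/(n − 1) = (3.9401 − 1)/(6 − 1) = 2.9401/5 = 0.5880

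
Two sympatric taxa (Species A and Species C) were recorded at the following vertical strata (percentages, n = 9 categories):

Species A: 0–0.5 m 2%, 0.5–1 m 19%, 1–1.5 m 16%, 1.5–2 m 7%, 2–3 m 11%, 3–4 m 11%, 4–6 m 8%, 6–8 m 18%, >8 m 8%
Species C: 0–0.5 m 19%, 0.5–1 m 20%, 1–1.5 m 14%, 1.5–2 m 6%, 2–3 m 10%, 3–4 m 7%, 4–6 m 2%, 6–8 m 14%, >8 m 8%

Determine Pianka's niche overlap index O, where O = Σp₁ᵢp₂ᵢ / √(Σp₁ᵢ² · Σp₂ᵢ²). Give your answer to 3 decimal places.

Convert percentages to proportions (divide by 100).
Σ p₁ᵢp₂ᵢ = 0.0038 + 0.0380 + 0.0224 + 0.0042 + 0.0110 + 0.0077 + 0.0016 + 0.0252 + 0.0064 = 0.1203
Σp_1ᵢ² = 0.02² + 0.19² + 0.16² + 0.07² + 0.11² + 0.11² + 0.08² + 0.18² + 0.08² = 0.0004 + 0.0361 + 0.0256 + 0.0049 + 0.0121 + 0.0121 + 0.0064 + 0.0324 + 0.0064 = 0.1364
Σp_2ᵢ² = 0.19² + 0.20² + 0.14² + 0.06² + 0.10² + 0.07² + 0.02² + 0.14² + 0.08² = 0.0361 + 0.0400 + 0.0196 + 0.0036 + 0.0100 + 0.0049 + 0.0004 + 0.0196 + 0.0064 = 0.1406
O = 0.1203 / √(0.1364 × 0.1406) = 0.1203 / 0.138484 = 0.86869

0.869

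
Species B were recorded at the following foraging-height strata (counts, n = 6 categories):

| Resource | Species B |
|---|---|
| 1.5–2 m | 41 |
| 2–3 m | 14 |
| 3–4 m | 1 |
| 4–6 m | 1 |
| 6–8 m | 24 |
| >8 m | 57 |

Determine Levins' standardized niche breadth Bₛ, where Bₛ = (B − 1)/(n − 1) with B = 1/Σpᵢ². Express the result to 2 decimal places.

0.47

Proportions for Species B (n=138): 41/138=0.2971, 14/138=0.1014, 1/138=0.0072, 1/138=0.0072, 24/138=0.1739, 57/138=0.4130
Σpᵢ² = 0.2971² + 0.1014² + 0.0072² + 0.0072² + 0.1739² + 0.4130² = 0.088268 + 0.010282 + 0.000052 + 0.000052 + 0.030241 + 0.170569 = 0.299464
B = 1 / 0.299464 = 3.3393
Bₛ = (B − 1)/(n − 1) = (3.3393 − 1)/(6 − 1) = 2.3393/5 = 0.4679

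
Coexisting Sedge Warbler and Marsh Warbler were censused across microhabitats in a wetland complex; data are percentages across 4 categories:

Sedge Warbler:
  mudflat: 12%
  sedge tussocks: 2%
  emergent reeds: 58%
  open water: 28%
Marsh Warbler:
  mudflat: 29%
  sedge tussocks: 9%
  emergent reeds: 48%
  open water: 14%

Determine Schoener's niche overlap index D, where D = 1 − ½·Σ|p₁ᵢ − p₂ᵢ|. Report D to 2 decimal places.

0.76

Convert percentages to proportions (divide by 100).
Σ|p₁ᵢ − p₂ᵢ| = 0.17 + 0.07 + 0.10 + 0.14 = 0.48
D = 1 − ½ × 0.48 = 1 − 0.240 = 0.7600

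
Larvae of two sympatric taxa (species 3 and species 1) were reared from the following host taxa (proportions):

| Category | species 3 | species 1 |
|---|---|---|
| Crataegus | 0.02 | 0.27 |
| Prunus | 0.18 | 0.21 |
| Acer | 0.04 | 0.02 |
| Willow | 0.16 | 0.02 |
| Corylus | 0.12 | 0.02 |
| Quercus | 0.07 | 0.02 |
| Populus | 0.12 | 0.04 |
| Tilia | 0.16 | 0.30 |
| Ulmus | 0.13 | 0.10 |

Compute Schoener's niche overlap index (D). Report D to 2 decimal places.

Σ|p₁ᵢ − p₂ᵢ| = 0.25 + 0.03 + 0.02 + 0.14 + 0.10 + 0.05 + 0.08 + 0.14 + 0.03 = 0.84
D = 1 − ½ × 0.84 = 1 − 0.420 = 0.5800

0.58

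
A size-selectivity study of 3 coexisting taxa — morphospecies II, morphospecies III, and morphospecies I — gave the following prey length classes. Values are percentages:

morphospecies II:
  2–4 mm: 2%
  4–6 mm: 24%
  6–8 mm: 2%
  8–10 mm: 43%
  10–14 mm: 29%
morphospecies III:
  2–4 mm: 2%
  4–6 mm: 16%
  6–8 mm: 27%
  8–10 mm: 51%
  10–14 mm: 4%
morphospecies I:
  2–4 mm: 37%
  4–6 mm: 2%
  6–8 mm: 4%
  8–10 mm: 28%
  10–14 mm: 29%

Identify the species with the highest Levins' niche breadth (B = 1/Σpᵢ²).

morphospecies I

Convert percentages to proportions (divide by 100).
Σp_IIᵢ² = 0.02² + 0.24² + 0.02² + 0.43² + 0.29² = 0.0004 + 0.0576 + 0.0004 + 0.1849 + 0.0841 = 0.3274
B_II = 1 / 0.3274 = 3.0544
Σp_IIIᵢ² = 0.02² + 0.16² + 0.27² + 0.51² + 0.04² = 0.0004 + 0.0256 + 0.0729 + 0.2601 + 0.0016 = 0.3606
B_III = 1 / 0.3606 = 2.7732
Σp_Iᵢ² = 0.37² + 0.02² + 0.04² + 0.28² + 0.29² = 0.1369 + 0.0004 + 0.0016 + 0.0784 + 0.0841 = 0.3014
B_I = 1 / 0.3014 = 3.3179
Highest B → broadest niche (most generalist): morphospecies I (B = 3.32).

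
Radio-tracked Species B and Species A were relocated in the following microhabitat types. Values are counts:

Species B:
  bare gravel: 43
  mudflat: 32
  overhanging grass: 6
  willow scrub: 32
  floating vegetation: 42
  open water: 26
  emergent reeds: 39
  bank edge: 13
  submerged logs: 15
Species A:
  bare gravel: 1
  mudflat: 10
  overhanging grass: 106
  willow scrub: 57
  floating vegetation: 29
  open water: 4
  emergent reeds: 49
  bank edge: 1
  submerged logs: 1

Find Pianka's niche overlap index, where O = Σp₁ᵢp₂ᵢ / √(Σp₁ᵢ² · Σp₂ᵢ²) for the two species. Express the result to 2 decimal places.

Proportions for Species B (n=248): 43/248=0.1734, 32/248=0.1290, 6/248=0.0242, 32/248=0.1290, 42/248=0.1694, 26/248=0.1048, 39/248=0.1573, 13/248=0.0524, 15/248=0.0605
Proportions for Species A (n=258): 1/258=0.0039, 10/258=0.0388, 106/258=0.4109, 57/258=0.2209, 29/258=0.1124, 4/258=0.0155, 49/258=0.1899, 1/258=0.0039, 1/258=0.0039
Σ p₁ᵢp₂ᵢ = 0.000676 + 0.005005 + 0.009944 + 0.028496 + 0.019041 + 0.001624 + 0.029871 + 0.000204 + 0.000236 = 0.095097
Σp_1ᵢ² = 0.1734² + 0.1290² + 0.0242² + 0.1290² + 0.1694² + 0.1048² + 0.1573² + 0.0524² + 0.0605² = 0.030068 + 0.016641 + 0.000586 + 0.016641 + 0.028696 + 0.010983 + 0.024743 + 0.002746 + 0.003660 = 0.134764
Σp_2ᵢ² = 0.0039² + 0.0388² + 0.4109² + 0.2209² + 0.1124² + 0.0155² + 0.1899² + 0.0039² + 0.0039² = 0.000015 + 0.001505 + 0.168839 + 0.048797 + 0.012634 + 0.000240 + 0.036062 + 0.000015 + 0.000015 = 0.268122
O = 0.095097 / √(0.134764 × 0.268122) = 0.095097 / 0.1900873 = 0.5003

0.50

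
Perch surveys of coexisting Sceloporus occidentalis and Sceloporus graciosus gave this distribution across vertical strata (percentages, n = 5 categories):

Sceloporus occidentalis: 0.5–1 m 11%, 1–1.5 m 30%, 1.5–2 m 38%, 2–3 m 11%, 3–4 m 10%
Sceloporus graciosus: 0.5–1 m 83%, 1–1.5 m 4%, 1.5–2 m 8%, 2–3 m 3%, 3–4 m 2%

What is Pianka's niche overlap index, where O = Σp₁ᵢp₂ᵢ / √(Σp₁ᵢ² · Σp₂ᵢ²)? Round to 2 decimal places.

Convert percentages to proportions (divide by 100).
Σ p₁ᵢp₂ᵢ = 0.0913 + 0.0120 + 0.0304 + 0.0033 + 0.0020 = 0.1390
Σp_1ᵢ² = 0.11² + 0.30² + 0.38² + 0.11² + 0.10² = 0.0121 + 0.0900 + 0.1444 + 0.0121 + 0.0100 = 0.2686
Σp_2ᵢ² = 0.83² + 0.04² + 0.08² + 0.03² + 0.02² = 0.6889 + 0.0016 + 0.0064 + 0.0009 + 0.0004 = 0.6982
O = 0.1390 / √(0.2686 × 0.6982) = 0.1390 / 0.43305 = 0.3210

0.32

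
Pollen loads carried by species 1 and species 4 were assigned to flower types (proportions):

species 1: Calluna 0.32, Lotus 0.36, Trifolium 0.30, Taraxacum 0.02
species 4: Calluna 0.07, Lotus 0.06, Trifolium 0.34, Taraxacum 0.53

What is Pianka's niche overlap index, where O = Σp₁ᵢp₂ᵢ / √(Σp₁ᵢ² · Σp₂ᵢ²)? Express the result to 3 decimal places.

0.433

Σ p₁ᵢp₂ᵢ = 0.0224 + 0.0216 + 0.1020 + 0.0106 = 0.1566
Σp_1ᵢ² = 0.32² + 0.36² + 0.30² + 0.02² = 0.1024 + 0.1296 + 0.0900 + 0.0004 = 0.3224
Σp_2ᵢ² = 0.07² + 0.06² + 0.34² + 0.53² = 0.0049 + 0.0036 + 0.1156 + 0.2809 = 0.4050
O = 0.1566 / √(0.3224 × 0.4050) = 0.1566 / 0.361347 = 0.43338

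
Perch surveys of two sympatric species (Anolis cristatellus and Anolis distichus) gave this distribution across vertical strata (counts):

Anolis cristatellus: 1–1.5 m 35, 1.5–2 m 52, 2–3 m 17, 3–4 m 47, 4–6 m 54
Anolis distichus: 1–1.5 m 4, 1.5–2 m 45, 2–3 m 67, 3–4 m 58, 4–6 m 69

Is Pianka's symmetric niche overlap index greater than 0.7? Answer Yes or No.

Yes

Proportions for Anolis cristatellus (n=205): 35/205=0.1707, 52/205=0.2537, 17/205=0.0829, 47/205=0.2293, 54/205=0.2634
Proportions for Anolis distichus (n=243): 4/243=0.0165, 45/243=0.1852, 67/243=0.2757, 58/243=0.2387, 69/243=0.2840
Σ p₁ᵢp₂ᵢ = 0.002817 + 0.046985 + 0.022856 + 0.054734 + 0.074806 = 0.202198
Σp_1ᵢ² = 0.1707² + 0.2537² + 0.0829² + 0.2293² + 0.2634² = 0.029138 + 0.064364 + 0.006872 + 0.052578 + 0.069380 = 0.222332
Σp_2ᵢ² = 0.0165² + 0.1852² + 0.2757² + 0.2387² + 0.2840² = 0.000272 + 0.034299 + 0.076010 + 0.056978 + 0.080656 = 0.248215
O = 0.202198 / √(0.222332 × 0.248215) = 0.202198 / 0.2349173 = 0.8607
O = 0.8607 > 0.7 → Yes.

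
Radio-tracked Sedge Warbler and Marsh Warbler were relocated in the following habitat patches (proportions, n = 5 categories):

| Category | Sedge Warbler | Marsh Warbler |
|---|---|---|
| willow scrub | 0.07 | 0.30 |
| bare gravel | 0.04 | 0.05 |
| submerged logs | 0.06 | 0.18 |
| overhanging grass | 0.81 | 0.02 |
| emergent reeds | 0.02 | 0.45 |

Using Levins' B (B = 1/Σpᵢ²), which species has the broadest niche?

Marsh Warbler

Σp_Sedgᵢ² = 0.07² + 0.04² + 0.06² + 0.81² + 0.02² = 0.0049 + 0.0016 + 0.0036 + 0.6561 + 0.0004 = 0.6666
B_Sedg = 1 / 0.6666 = 1.5002
Σp_Marsᵢ² = 0.30² + 0.05² + 0.18² + 0.02² + 0.45² = 0.0900 + 0.0025 + 0.0324 + 0.0004 + 0.2025 = 0.3278
B_Mars = 1 / 0.3278 = 3.0506
Highest B → broadest niche (most generalist): Marsh Warbler (B = 3.05).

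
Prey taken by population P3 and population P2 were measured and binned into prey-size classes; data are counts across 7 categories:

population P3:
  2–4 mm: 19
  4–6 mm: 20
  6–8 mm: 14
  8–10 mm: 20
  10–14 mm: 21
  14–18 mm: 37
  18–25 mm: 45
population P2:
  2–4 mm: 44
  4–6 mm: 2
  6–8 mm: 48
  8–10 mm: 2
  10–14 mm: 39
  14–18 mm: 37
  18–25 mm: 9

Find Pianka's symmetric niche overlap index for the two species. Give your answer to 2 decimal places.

0.68

Proportions for population P3 (n=176): 19/176=0.1080, 20/176=0.1136, 14/176=0.0795, 20/176=0.1136, 21/176=0.1193, 37/176=0.2102, 45/176=0.2557
Proportions for population P2 (n=181): 44/181=0.2431, 2/181=0.0110, 48/181=0.2652, 2/181=0.0110, 39/181=0.2155, 37/181=0.2044, 9/181=0.0497
Σ p₁ᵢp₂ᵢ = 0.026255 + 0.001250 + 0.021083 + 0.001250 + 0.025709 + 0.042965 + 0.012708 = 0.131220
Σp_1ᵢ² = 0.1080² + 0.1136² + 0.0795² + 0.1136² + 0.1193² + 0.2102² + 0.2557² = 0.011664 + 0.012905 + 0.006320 + 0.012905 + 0.014232 + 0.044184 + 0.065382 = 0.167592
Σp_2ᵢ² = 0.2431² + 0.0110² + 0.2652² + 0.0110² + 0.2155² + 0.2044² + 0.0497² = 0.059098 + 0.000121 + 0.070331 + 0.000121 + 0.046440 + 0.041779 + 0.002470 = 0.220360
O = 0.131220 / √(0.167592 × 0.220360) = 0.131220 / 0.1921733 = 0.6828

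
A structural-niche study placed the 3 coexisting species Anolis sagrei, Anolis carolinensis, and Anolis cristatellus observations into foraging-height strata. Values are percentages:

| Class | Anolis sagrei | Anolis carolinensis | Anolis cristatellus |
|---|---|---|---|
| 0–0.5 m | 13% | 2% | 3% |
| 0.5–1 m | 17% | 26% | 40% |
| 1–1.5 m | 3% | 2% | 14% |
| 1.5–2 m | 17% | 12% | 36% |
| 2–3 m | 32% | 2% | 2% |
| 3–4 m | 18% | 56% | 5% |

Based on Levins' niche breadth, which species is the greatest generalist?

Anolis sagrei

Convert percentages to proportions (divide by 100).
Σp_sagrᵢ² = 0.13² + 0.17² + 0.03² + 0.17² + 0.32² + 0.18² = 0.0169 + 0.0289 + 0.0009 + 0.0289 + 0.1024 + 0.0324 = 0.2104
B_sagr = 1 / 0.2104 = 4.7529
Σp_caroᵢ² = 0.02² + 0.26² + 0.02² + 0.12² + 0.02² + 0.56² = 0.0004 + 0.0676 + 0.0004 + 0.0144 + 0.0004 + 0.3136 = 0.3968
B_caro = 1 / 0.3968 = 2.5202
Σp_crisᵢ² = 0.03² + 0.40² + 0.14² + 0.36² + 0.02² + 0.05² = 0.0009 + 0.1600 + 0.0196 + 0.1296 + 0.0004 + 0.0025 = 0.3130
B_cris = 1 / 0.3130 = 3.1949
Highest B → broadest niche (most generalist): Anolis sagrei (B = 4.75).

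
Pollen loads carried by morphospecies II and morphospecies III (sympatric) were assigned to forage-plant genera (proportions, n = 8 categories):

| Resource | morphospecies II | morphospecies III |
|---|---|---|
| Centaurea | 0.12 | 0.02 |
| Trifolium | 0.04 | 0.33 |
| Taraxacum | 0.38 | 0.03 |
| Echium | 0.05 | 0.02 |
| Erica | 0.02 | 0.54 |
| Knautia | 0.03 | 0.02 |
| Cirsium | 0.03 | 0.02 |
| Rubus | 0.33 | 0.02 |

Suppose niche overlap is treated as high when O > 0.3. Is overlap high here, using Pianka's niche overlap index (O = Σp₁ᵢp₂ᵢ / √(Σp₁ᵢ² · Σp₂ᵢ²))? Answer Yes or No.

Σ p₁ᵢp₂ᵢ = 0.0024 + 0.0132 + 0.0114 + 0.0010 + 0.0108 + 0.0006 + 0.0006 + 0.0066 = 0.0466
Σp_1ᵢ² = 0.12² + 0.04² + 0.38² + 0.05² + 0.02² + 0.03² + 0.03² + 0.33² = 0.0144 + 0.0016 + 0.1444 + 0.0025 + 0.0004 + 0.0009 + 0.0009 + 0.1089 = 0.2740
Σp_2ᵢ² = 0.02² + 0.33² + 0.03² + 0.02² + 0.54² + 0.02² + 0.02² + 0.02² = 0.0004 + 0.1089 + 0.0009 + 0.0004 + 0.2916 + 0.0004 + 0.0004 + 0.0004 = 0.4034
O = 0.0466 / √(0.2740 × 0.4034) = 0.0466 / 0.33246 = 0.1402
O = 0.1402 < 0.3 → No.

No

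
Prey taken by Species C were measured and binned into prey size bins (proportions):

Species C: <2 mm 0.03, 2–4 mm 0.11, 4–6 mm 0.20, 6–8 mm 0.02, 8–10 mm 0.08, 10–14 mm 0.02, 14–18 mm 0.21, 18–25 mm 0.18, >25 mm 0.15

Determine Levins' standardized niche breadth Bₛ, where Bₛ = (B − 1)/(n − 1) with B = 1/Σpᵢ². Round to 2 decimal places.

0.66

Σpᵢ² = 0.03² + 0.11² + 0.20² + 0.02² + 0.08² + 0.02² + 0.21² + 0.18² + 0.15² = 0.0009 + 0.0121 + 0.0400 + 0.0004 + 0.0064 + 0.0004 + 0.0441 + 0.0324 + 0.0225 = 0.1592
B = 1 / 0.1592 = 6.2814
Bₛ = (B − 1)/(n − 1) = (6.2814 − 1)/(9 − 1) = 5.2814/8 = 0.6602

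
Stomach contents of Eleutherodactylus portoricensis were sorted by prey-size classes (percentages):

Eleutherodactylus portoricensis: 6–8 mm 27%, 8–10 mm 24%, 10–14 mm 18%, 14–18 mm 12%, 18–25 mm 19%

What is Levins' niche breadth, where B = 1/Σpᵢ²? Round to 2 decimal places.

Convert percentages to proportions (divide by 100).
Σpᵢ² = 0.27² + 0.24² + 0.18² + 0.12² + 0.19² = 0.0729 + 0.0576 + 0.0324 + 0.0144 + 0.0361 = 0.2134
B = 1 / 0.2134 = 4.6860

4.69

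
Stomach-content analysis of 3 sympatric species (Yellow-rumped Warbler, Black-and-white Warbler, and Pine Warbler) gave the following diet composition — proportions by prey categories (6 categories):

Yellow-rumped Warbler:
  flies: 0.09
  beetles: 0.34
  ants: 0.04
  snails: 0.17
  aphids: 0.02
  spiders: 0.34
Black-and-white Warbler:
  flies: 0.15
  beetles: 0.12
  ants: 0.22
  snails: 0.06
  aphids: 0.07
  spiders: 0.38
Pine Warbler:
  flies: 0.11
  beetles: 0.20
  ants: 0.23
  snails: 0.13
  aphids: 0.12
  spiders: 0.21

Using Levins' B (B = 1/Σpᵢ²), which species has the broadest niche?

Σp_Yellᵢ² = 0.09² + 0.34² + 0.04² + 0.17² + 0.02² + 0.34² = 0.0081 + 0.1156 + 0.0016 + 0.0289 + 0.0004 + 0.1156 = 0.2702
B_Yell = 1 / 0.2702 = 3.7010
Σp_Blacᵢ² = 0.15² + 0.12² + 0.22² + 0.06² + 0.07² + 0.38² = 0.0225 + 0.0144 + 0.0484 + 0.0036 + 0.0049 + 0.1444 = 0.2382
B_Blac = 1 / 0.2382 = 4.1982
Σp_Pineᵢ² = 0.11² + 0.20² + 0.23² + 0.13² + 0.12² + 0.21² = 0.0121 + 0.0400 + 0.0529 + 0.0169 + 0.0144 + 0.0441 = 0.1804
B_Pine = 1 / 0.1804 = 5.5432
Highest B → broadest niche (most generalist): Pine Warbler (B = 5.54).

Pine Warbler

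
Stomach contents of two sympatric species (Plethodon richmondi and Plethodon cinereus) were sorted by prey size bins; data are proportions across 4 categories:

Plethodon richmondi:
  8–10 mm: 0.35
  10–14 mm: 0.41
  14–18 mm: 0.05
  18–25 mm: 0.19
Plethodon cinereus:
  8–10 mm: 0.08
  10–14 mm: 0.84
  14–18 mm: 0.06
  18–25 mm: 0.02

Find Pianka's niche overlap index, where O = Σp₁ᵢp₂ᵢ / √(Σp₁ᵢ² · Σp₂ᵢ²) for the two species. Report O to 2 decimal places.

Σ p₁ᵢp₂ᵢ = 0.0280 + 0.3444 + 0.0030 + 0.0038 = 0.3792
Σp_1ᵢ² = 0.35² + 0.41² + 0.05² + 0.19² = 0.1225 + 0.1681 + 0.0025 + 0.0361 = 0.3292
Σp_2ᵢ² = 0.08² + 0.84² + 0.06² + 0.02² = 0.0064 + 0.7056 + 0.0036 + 0.0004 = 0.7160
O = 0.3792 / √(0.3292 × 0.7160) = 0.3792 / 0.48550 = 0.7811

0.78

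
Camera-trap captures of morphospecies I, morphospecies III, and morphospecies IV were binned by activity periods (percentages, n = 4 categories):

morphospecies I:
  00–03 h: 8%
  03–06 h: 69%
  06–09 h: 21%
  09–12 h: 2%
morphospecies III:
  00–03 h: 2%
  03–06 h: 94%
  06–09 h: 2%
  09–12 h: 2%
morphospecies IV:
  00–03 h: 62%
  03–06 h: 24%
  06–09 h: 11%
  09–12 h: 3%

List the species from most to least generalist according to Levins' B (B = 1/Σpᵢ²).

morphospecies IV > morphospecies I > morphospecies III

Convert percentages to proportions (divide by 100).
Σp_Iᵢ² = 0.08² + 0.69² + 0.21² + 0.02² = 0.0064 + 0.4761 + 0.0441 + 0.0004 = 0.5270
B_I = 1 / 0.5270 = 1.8975
Σp_IIIᵢ² = 0.02² + 0.94² + 0.02² + 0.02² = 0.0004 + 0.8836 + 0.0004 + 0.0004 = 0.8848
B_III = 1 / 0.8848 = 1.1302
Σp_IVᵢ² = 0.62² + 0.24² + 0.11² + 0.03² = 0.3844 + 0.0576 + 0.0121 + 0.0009 = 0.4550
B_IV = 1 / 0.4550 = 2.1978
Ranking by B (broadest → narrowest): morphospecies IV (2.20) > morphospecies I (1.90) > morphospecies III (1.13)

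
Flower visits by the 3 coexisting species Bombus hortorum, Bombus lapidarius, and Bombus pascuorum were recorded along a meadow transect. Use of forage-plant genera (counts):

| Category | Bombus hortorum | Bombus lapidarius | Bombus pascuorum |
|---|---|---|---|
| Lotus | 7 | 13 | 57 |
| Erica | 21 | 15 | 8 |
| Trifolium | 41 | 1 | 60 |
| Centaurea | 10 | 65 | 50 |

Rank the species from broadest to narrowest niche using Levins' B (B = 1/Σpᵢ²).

Bombus pascuorum > Bombus hortorum > Bombus lapidarius

Proportions for Bombus hortorum (n=79): 7/79=0.0886, 21/79=0.2658, 41/79=0.5190, 10/79=0.1266
Proportions for Bombus lapidarius (n=94): 13/94=0.1383, 15/94=0.1596, 1/94=0.0106, 65/94=0.6915
Proportions for Bombus pascuorum (n=175): 57/175=0.3257, 8/175=0.0457, 60/175=0.3429, 50/175=0.2857
Σp_hortᵢ² = 0.0886² + 0.2658² + 0.5190² + 0.1266² = 0.007850 + 0.070650 + 0.269361 + 0.016028 = 0.363889
B_hort = 1 / 0.363889 = 2.7481
Σp_lapiᵢ² = 0.1383² + 0.1596² + 0.0106² + 0.6915² = 0.019127 + 0.025472 + 0.000112 + 0.478172 = 0.522883
B_lapi = 1 / 0.522883 = 1.9125
Σp_pascᵢ² = 0.3257² + 0.0457² + 0.3429² + 0.2857² = 0.106080 + 0.002088 + 0.117580 + 0.081624 = 0.307372
B_pasc = 1 / 0.307372 = 3.2534
Ranking by B (broadest → narrowest): Bombus pascuorum (3.25) > Bombus hortorum (2.75) > Bombus lapidarius (1.91)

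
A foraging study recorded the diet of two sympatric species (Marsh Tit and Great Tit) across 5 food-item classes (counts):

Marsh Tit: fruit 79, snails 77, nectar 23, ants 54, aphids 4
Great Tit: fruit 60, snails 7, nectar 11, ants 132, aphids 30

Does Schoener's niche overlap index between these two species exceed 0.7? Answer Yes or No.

No

Proportions for Marsh Tit (n=237): 79/237=0.3333, 77/237=0.3249, 23/237=0.0970, 54/237=0.2278, 4/237=0.0169
Proportions for Great Tit (n=240): 60/240=0.2500, 7/240=0.0292, 11/240=0.0458, 132/240=0.5500, 30/240=0.1250
Σ|p₁ᵢ − p₂ᵢ| = 0.0833 + 0.2957 + 0.0512 + 0.3222 + 0.1081 = 0.8605
D = 1 − ½ × 0.8605 = 1 − 0.43025 = 0.56975
D = 0.56975 < 0.7 → No.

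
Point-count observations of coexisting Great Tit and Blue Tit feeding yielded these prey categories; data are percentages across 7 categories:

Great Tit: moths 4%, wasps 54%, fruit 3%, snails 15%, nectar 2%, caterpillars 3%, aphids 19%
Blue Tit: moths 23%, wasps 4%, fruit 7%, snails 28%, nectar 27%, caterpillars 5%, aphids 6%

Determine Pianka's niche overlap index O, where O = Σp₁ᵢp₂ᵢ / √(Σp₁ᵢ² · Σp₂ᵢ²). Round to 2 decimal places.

Convert percentages to proportions (divide by 100).
Σ p₁ᵢp₂ᵢ = 0.0092 + 0.0216 + 0.0021 + 0.0420 + 0.0054 + 0.0015 + 0.0114 = 0.0932
Σp_1ᵢ² = 0.04² + 0.54² + 0.03² + 0.15² + 0.02² + 0.03² + 0.19² = 0.0016 + 0.2916 + 0.0009 + 0.0225 + 0.0004 + 0.0009 + 0.0361 = 0.3540
Σp_2ᵢ² = 0.23² + 0.04² + 0.07² + 0.28² + 0.27² + 0.05² + 0.06² = 0.0529 + 0.0016 + 0.0049 + 0.0784 + 0.0729 + 0.0025 + 0.0036 = 0.2168
O = 0.0932 / √(0.3540 × 0.2168) = 0.0932 / 0.27703 = 0.3364

0.34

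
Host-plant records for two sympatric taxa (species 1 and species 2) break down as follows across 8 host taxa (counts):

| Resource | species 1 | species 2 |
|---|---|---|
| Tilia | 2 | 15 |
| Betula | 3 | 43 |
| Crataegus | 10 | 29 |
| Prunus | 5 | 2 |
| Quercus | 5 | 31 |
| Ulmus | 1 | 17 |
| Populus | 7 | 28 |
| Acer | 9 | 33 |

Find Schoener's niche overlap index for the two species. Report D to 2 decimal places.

Proportions for species 1 (n=42): 2/42=0.0476, 3/42=0.0714, 10/42=0.2381, 5/42=0.1190, 5/42=0.1190, 1/42=0.0238, 7/42=0.1667, 9/42=0.2143
Proportions for species 2 (n=198): 15/198=0.0758, 43/198=0.2172, 29/198=0.1465, 2/198=0.0101, 31/198=0.1566, 17/198=0.0859, 28/198=0.1414, 33/198=0.1667
Σ|p₁ᵢ − p₂ᵢ| = 0.0282 + 0.1458 + 0.0916 + 0.1089 + 0.0376 + 0.0621 + 0.0253 + 0.0476 = 0.5471
D = 1 − ½ × 0.5471 = 1 − 0.27355 = 0.72645

0.73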